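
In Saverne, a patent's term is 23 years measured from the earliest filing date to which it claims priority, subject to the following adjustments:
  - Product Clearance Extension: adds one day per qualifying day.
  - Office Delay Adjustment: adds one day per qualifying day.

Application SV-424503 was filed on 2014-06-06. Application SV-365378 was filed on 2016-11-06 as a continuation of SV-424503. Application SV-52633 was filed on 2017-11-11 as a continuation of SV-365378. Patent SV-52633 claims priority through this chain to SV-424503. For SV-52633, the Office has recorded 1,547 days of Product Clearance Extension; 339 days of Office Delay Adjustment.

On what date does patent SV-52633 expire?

August 5, 2042

Earliest priority filing: 6 June 2014.
Base term: 6 June 2014 + 23 years → 6 June 2037.
Product Clearance Extension: +1547 days → 31 August 2041.
Office Delay Adjustment: +339 days → 5 August 2042.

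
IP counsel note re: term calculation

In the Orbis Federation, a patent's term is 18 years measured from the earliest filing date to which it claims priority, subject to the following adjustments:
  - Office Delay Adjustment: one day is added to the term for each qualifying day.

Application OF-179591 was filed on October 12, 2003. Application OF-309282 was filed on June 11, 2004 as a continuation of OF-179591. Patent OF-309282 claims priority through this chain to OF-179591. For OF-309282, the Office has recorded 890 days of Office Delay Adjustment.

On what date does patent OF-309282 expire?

2024-03-20

Earliest priority filing: 12 October 2003.
Base term: 12 October 2003 + 18 years → 12 October 2021.
Office Delay Adjustment: +890 days → 20 March 2024.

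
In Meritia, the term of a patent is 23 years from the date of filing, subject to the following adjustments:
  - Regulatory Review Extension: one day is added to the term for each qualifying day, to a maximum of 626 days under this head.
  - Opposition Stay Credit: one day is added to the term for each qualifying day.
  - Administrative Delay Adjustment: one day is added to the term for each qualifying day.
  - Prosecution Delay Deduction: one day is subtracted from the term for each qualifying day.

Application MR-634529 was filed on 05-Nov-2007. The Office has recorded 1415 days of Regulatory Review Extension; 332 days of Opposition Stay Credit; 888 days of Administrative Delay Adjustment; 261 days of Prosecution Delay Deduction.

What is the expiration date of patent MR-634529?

2035-03-09

Base term: filing date + 23 years → 5 November 2030.
Regulatory Review Extension: 1415 days claimed exceeds the 626-day cap, so +626 days → 23 July 2032.
Opposition Stay Credit: +332 days → 20 June 2033.
Administrative Delay Adjustment: +888 days → 25 November 2035.
Prosecution Delay Deduction: −261 days → 9 March 2035.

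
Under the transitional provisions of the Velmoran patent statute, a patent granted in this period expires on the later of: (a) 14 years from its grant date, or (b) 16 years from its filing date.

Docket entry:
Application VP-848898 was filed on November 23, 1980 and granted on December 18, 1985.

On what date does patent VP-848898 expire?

(a) grant + 14 years → 18 December 1999.
(b) filing + 16 years → 23 November 1996.
Later of the two: 18 December 1999.

December 18, 1999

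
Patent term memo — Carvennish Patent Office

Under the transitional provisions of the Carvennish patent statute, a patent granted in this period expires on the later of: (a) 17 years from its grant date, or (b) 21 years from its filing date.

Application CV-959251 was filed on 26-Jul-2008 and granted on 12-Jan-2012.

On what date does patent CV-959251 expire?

July 26, 2029

(a) grant + 17 years → 12 January 2029.
(b) filing + 21 years → 26 July 2029.
Later of the two: 26 July 2029.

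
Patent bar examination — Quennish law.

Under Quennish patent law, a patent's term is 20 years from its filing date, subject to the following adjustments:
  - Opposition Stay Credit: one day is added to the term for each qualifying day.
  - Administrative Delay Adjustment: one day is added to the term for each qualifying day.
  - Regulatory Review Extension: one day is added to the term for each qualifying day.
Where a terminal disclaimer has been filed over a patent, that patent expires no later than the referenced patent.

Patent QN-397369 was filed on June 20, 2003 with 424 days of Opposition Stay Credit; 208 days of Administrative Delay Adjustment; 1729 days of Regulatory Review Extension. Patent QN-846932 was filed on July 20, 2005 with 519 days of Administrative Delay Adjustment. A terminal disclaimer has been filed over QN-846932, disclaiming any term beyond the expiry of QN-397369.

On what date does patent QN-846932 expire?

December 21, 2026

Natural term of QN-846932:
  Base: filing + 20 years → 20 July 2025.
  Administrative Delay Adjustment: +519 days → 21 December 2026.
Expiry of referenced patent QN-397369:
  Base: filing + 20 years → 20 June 2023.
  Opposition Stay Credit: +424 days → 17 August 2024.
  Administrative Delay Adjustment: +208 days → 13 March 2025.
  Regulatory Review Extension: +1729 days → 6 December 2029.
Terminal disclaimer: QN-846932 expires on the earlier of 21 December 2026 and 6 December 2029.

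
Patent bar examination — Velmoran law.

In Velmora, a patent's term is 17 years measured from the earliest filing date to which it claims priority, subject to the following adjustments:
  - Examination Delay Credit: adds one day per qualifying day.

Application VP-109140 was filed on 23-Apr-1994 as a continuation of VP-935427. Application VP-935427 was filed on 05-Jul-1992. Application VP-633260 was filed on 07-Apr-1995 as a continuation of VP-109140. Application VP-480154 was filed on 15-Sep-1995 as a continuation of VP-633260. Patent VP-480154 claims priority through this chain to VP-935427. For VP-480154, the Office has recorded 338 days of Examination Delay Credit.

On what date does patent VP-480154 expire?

Earliest priority filing: 5 July 1992.
Base term: 5 July 1992 + 17 years → 5 July 2009.
Examination Delay Credit: +338 days → 8 June 2010.

2010-06-08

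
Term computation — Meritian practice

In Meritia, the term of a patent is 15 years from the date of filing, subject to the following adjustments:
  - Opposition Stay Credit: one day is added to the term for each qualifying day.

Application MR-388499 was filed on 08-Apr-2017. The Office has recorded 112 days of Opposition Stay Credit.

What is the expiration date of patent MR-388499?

Base term: filing date + 15 years → 8 April 2032.
Opposition Stay Credit: +112 days → 29 July 2032.

July 29, 2032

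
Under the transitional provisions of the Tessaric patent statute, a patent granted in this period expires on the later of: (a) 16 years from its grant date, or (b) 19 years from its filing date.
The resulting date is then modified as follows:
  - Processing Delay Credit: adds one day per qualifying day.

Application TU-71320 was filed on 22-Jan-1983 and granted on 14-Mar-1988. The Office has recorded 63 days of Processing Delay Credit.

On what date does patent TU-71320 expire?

(a) grant + 16 years → 14 March 2004.
(b) filing + 19 years → 22 January 2002.
Later of the two: 14 March 2004.
Processing Delay Credit: +63 days → 16 May 2004.

May 16, 2004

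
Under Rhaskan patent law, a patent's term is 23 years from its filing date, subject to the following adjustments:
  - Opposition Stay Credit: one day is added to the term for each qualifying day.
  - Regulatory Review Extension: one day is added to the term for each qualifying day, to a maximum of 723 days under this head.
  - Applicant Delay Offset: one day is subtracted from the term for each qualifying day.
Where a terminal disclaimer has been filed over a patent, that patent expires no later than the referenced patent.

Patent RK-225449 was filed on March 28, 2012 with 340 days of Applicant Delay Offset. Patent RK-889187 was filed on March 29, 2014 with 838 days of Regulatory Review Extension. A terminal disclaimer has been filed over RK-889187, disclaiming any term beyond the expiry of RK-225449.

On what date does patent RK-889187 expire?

2034-04-22

Natural term of RK-889187:
  Base: filing + 23 years → 29 March 2037.
  Regulatory Review Extension: 838 days claimed exceeds the 723-day cap, so +723 days → 22 March 2039.
Expiry of referenced patent RK-225449:
  Base: filing + 23 years → 28 March 2035.
  Applicant Delay Offset: −340 days → 22 April 2034.
Terminal disclaimer: RK-889187 expires on the earlier of 22 March 2039 and 22 April 2034.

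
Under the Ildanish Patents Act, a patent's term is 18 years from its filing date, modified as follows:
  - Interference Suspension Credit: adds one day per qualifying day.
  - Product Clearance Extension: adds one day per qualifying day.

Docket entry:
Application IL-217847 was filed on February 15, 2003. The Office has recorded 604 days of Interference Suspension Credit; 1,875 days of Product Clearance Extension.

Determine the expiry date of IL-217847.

2027-11-30

Base term: filing date + 18 years → 15 February 2021.
Interference Suspension Credit: +604 days → 12 October 2022.
Product Clearance Extension: +1875 days → 30 November 2027.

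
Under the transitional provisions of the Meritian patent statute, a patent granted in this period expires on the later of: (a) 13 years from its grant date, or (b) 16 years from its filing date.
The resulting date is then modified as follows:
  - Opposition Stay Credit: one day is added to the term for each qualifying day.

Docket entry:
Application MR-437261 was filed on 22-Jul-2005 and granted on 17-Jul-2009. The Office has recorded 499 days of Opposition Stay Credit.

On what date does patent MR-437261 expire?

(a) grant + 13 years → 17 July 2022.
(b) filing + 16 years → 22 July 2021.
Later of the two: 17 July 2022.
Opposition Stay Credit: +499 days → 28 November 2023.

2023-11-28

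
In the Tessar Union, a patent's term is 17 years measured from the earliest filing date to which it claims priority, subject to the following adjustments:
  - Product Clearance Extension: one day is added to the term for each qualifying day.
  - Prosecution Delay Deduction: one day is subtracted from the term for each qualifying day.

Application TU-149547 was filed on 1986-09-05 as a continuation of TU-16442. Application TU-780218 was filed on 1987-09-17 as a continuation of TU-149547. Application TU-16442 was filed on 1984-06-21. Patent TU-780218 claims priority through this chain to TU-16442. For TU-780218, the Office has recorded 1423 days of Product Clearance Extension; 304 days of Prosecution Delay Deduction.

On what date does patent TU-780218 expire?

2004-07-14

Earliest priority filing: 21 June 1984.
Base term: 21 June 1984 + 17 years → 21 June 2001.
Product Clearance Extension: +1423 days → 14 May 2005.
Prosecution Delay Deduction: −304 days → 14 July 2004.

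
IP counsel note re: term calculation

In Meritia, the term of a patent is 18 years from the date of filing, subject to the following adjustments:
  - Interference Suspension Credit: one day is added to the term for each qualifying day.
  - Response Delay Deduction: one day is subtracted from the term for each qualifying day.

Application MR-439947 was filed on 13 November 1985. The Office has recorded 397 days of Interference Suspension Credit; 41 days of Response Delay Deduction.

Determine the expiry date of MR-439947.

2004-11-03

Base term: filing date + 18 years → 13 November 2003.
Interference Suspension Credit: +397 days → 14 December 2004.
Response Delay Deduction: −41 days → 3 November 2004.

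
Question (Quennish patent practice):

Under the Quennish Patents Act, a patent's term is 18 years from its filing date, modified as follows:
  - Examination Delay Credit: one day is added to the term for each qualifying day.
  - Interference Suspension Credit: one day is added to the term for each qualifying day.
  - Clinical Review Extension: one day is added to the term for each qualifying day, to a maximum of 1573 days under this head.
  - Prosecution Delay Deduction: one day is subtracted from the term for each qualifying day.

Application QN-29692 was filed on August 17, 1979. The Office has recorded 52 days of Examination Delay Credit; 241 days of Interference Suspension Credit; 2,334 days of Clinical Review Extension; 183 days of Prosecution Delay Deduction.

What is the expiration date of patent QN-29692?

Base term: filing date + 18 years → 17 August 1997.
Examination Delay Credit: +52 days → 8 October 1997.
Interference Suspension Credit: +241 days → 6 June 1998.
Clinical Review Extension: 2334 days claimed exceeds the 1573-day cap, so +1573 days → 26 September 2002.
Prosecution Delay Deduction: −183 days → 27 March 2002.

March 27, 2002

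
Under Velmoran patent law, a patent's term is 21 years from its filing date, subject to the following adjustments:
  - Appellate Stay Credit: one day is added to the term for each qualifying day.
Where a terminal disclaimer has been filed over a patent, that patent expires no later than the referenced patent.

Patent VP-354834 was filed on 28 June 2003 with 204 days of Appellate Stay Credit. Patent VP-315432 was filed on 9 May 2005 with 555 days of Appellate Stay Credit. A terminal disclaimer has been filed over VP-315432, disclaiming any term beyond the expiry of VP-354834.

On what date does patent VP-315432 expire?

Natural term of VP-315432:
  Base: filing + 21 years → 9 May 2026.
  Appellate Stay Credit: +555 days → 15 November 2027.
Expiry of referenced patent VP-354834:
  Base: filing + 21 years → 28 June 2024.
  Appellate Stay Credit: +204 days → 18 January 2025.
Terminal disclaimer: VP-315432 expires on the earlier of 15 November 2027 and 18 January 2025.

2025-01-18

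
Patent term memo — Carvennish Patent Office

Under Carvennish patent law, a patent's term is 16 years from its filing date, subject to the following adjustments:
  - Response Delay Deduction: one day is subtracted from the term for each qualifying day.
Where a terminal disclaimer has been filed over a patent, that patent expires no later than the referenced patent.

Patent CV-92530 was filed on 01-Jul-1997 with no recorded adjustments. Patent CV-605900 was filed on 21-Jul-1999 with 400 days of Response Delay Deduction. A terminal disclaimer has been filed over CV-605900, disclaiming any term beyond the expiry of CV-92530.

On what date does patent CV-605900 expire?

Natural term of CV-605900:
  Base: filing + 16 years → 21 July 2015.
  Response Delay Deduction: −400 days → 16 June 2014.
Expiry of referenced patent CV-92530:
  Base: filing + 16 years → 1 July 2013.
Terminal disclaimer: CV-605900 expires on the earlier of 16 June 2014 and 1 July 2013.

2013-07-01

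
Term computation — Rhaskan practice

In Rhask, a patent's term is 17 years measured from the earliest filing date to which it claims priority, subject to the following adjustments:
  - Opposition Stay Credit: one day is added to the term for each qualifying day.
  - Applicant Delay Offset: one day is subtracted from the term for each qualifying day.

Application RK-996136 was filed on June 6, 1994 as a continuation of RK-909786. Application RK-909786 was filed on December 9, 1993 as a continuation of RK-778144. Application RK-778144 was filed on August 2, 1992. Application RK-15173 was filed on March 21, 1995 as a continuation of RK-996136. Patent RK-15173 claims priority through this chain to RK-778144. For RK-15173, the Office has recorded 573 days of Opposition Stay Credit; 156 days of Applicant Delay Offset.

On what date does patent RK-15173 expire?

September 23, 2010

Earliest priority filing: 2 August 1992.
Base term: 2 August 1992 + 17 years → 2 August 2009.
Opposition Stay Credit: +573 days → 26 February 2011.
Applicant Delay Offset: −156 days → 23 September 2010.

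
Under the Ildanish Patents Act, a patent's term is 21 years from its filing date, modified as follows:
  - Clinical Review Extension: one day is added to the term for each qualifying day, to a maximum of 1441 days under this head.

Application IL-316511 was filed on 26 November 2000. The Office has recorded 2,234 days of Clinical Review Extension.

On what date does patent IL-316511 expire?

Base term: filing date + 21 years → 26 November 2021.
Clinical Review Extension: 2234 days claimed exceeds the 1441-day cap, so +1441 days → 6 November 2025.

2025-11-06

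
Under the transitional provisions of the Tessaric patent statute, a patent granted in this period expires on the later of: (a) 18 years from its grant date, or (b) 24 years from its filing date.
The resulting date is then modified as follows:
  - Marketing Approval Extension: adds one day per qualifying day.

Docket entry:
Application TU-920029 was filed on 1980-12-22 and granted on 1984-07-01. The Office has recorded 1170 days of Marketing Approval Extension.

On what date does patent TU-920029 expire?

(a) grant + 18 years → 1 July 2002.
(b) filing + 24 years → 22 December 2004.
Later of the two: 22 December 2004.
Marketing Approval Extension: +1170 days → 6 March 2008.

March 6, 2008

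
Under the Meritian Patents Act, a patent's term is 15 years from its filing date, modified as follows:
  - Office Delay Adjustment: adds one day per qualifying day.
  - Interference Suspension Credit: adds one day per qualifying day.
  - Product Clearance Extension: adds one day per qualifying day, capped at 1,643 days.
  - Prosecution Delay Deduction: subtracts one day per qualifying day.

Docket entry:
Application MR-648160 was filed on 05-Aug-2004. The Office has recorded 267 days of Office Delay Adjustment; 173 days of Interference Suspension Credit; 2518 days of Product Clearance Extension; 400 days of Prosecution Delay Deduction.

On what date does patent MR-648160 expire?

Base term: filing date + 15 years → 5 August 2019.
Office Delay Adjustment: +267 days → 28 April 2020.
Interference Suspension Credit: +173 days → 18 October 2020.
Product Clearance Extension: 2518 days claimed exceeds the 1643-day cap, so +1643 days → 18 April 2025.
Prosecution Delay Deduction: −400 days → 14 March 2024.

March 14, 2024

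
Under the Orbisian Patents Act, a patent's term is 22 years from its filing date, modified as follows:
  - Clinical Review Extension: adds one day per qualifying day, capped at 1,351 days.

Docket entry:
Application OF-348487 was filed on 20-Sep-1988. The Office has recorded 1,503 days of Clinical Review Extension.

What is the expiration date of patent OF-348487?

2014-06-02

Base term: filing date + 22 years → 20 September 2010.
Clinical Review Extension: 1503 days claimed exceeds the 1351-day cap, so +1351 days → 2 June 2014.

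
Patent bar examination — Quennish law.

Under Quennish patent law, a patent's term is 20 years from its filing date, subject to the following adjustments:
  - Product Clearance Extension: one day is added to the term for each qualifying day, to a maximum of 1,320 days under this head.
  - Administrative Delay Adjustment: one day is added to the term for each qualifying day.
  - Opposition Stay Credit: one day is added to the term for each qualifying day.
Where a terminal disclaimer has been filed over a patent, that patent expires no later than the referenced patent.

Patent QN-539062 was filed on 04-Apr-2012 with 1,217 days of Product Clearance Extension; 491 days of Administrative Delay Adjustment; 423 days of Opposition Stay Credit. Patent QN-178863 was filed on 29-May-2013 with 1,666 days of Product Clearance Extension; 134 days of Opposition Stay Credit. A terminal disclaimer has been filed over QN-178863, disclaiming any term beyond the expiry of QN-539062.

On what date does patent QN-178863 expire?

Natural term of QN-178863:
  Base: filing + 20 years → 29 May 2033.
  Product Clearance Extension: 1666 days claimed exceeds the 1320-day cap, so +1320 days → 8 January 2037.
  Opposition Stay Credit: +134 days → 22 May 2037.
Expiry of referenced patent QN-539062:
  Base: filing + 20 years → 4 April 2032.
  Product Clearance Extension: 1217 days (within the 1320-day cap) → +1217 days → 4 August 2035.
  Administrative Delay Adjustment: +491 days → 7 December 2036.
  Opposition Stay Credit: +423 days → 3 February 2038.
Terminal disclaimer: QN-178863 expires on the earlier of 22 May 2037 and 3 February 2038.

May 22, 2037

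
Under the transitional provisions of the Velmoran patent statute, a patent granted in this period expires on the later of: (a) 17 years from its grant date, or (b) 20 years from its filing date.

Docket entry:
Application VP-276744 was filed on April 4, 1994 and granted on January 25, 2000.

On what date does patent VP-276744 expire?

(a) grant + 17 years → 25 January 2017.
(b) filing + 20 years → 4 April 2014.
Later of the two: 25 January 2017.

January 25, 2017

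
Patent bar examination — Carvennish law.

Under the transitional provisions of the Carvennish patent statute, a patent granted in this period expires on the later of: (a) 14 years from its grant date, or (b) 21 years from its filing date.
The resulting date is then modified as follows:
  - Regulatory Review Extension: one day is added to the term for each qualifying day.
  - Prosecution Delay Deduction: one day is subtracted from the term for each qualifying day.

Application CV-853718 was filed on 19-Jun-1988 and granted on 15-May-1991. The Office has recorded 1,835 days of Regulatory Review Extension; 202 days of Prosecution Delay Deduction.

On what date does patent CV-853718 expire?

(a) grant + 14 years → 15 May 2005.
(b) filing + 21 years → 19 June 2009.
Later of the two: 19 June 2009.
Regulatory Review Extension: +1835 days → 28 June 2014.
Prosecution Delay Deduction: −202 days → 8 December 2013.

2013-12-08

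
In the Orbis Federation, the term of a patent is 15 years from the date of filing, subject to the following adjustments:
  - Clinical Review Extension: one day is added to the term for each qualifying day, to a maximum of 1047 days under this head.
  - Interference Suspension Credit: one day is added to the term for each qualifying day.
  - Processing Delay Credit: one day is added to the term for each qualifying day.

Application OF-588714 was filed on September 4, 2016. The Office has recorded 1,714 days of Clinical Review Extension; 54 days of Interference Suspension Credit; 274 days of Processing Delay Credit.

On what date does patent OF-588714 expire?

2035-06-10

Base term: filing date + 15 years → 4 September 2031.
Clinical Review Extension: 1714 days claimed exceeds the 1047-day cap, so +1047 days → 17 July 2034.
Interference Suspension Credit: +54 days → 9 September 2034.
Processing Delay Credit: +274 days → 10 June 2035.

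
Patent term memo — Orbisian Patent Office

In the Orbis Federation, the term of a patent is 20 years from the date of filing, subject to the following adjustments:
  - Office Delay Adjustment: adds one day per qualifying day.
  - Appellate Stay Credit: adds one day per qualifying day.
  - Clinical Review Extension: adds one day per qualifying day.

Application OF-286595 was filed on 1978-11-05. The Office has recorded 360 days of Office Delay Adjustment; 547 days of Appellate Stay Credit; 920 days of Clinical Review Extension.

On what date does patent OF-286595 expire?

Base term: filing date + 20 years → 5 November 1998.
Office Delay Adjustment: +360 days → 31 October 1999.
Appellate Stay Credit: +547 days → 30 April 2001.
Clinical Review Extension: +920 days → 6 November 2003.

2003-11-06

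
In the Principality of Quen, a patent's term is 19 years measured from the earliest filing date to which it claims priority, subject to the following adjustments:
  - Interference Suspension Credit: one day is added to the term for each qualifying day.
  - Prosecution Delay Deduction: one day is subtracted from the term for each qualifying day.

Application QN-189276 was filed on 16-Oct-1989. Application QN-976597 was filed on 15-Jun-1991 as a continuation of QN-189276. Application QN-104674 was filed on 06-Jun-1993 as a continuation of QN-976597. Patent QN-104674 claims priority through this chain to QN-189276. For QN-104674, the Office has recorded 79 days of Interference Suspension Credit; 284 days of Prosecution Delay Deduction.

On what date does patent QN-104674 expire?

2008-03-25

Earliest priority filing: 16 October 1989.
Base term: 16 October 1989 + 19 years → 16 October 2008.
Interference Suspension Credit: +79 days → 3 January 2009.
Prosecution Delay Deduction: −284 days → 25 March 2008.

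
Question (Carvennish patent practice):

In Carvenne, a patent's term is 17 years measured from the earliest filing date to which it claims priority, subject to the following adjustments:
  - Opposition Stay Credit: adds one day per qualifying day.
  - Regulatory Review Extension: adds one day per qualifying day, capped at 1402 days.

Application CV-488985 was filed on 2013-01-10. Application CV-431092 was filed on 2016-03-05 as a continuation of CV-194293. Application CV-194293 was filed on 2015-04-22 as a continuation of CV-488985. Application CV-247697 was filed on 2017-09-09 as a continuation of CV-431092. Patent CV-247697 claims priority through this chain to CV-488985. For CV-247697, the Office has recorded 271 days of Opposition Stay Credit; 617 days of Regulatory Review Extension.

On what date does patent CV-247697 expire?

Earliest priority filing: 10 January 2013.
Base term: 10 January 2013 + 17 years → 10 January 2030.
Opposition Stay Credit: +271 days → 8 October 2030.
Regulatory Review Extension: 617 days (within the 1402-day cap) → +617 days → 16 June 2032.

June 16, 2032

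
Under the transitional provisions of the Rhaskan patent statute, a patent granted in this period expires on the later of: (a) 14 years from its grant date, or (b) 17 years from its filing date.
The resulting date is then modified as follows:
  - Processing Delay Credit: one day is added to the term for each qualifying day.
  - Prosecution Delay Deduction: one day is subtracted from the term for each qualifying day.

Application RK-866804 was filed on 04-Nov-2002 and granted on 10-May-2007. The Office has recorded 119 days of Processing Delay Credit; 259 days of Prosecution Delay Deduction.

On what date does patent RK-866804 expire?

(a) grant + 14 years → 10 May 2021.
(b) filing + 17 years → 4 November 2019.
Later of the two: 10 May 2021.
Processing Delay Credit: +119 days → 6 September 2021.
Prosecution Delay Deduction: −259 days → 21 December 2020.

2020-12-21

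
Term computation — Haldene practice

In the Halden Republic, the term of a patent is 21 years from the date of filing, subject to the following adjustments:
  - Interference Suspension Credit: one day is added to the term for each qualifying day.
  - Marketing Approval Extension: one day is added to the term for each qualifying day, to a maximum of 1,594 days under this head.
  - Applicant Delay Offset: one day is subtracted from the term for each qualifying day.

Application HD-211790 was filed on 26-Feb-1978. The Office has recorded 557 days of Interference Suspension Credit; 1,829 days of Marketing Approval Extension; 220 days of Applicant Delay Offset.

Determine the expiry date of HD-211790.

June 10, 2004

Base term: filing date + 21 years → 26 February 1999.
Interference Suspension Credit: +557 days → 5 September 2000.
Marketing Approval Extension: 1829 days claimed exceeds the 1594-day cap, so +1594 days → 16 January 2005.
Applicant Delay Offset: −220 days → 10 June 2004.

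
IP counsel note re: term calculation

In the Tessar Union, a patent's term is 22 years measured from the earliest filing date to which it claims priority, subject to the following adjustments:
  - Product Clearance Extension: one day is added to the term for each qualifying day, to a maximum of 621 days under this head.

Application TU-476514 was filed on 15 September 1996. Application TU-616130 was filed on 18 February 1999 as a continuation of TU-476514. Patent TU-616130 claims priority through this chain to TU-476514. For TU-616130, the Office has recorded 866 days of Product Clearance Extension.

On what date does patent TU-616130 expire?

2020-05-28

Earliest priority filing: 15 September 1996.
Base term: 15 September 1996 + 22 years → 15 September 2018.
Product Clearance Extension: 866 days claimed exceeds the 621-day cap, so +621 days → 28 May 2020.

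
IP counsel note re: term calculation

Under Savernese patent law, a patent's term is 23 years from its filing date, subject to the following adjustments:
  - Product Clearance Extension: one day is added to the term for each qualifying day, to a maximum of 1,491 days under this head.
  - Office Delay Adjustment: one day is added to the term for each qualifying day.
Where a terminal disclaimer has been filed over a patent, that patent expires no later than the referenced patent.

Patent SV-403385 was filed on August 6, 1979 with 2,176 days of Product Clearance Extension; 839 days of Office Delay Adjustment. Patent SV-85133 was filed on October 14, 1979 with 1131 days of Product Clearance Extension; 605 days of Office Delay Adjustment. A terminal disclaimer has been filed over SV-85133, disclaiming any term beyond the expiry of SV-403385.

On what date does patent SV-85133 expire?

2007-07-16

Natural term of SV-85133:
  Base: filing + 23 years → 14 October 2002.
  Product Clearance Extension: 1131 days (within the 1491-day cap) → +1131 days → 18 November 2005.
  Office Delay Adjustment: +605 days → 16 July 2007.
Expiry of referenced patent SV-403385:
  Base: filing + 23 years → 6 August 2002.
  Product Clearance Extension: 2176 days claimed exceeds the 1491-day cap, so +1491 days → 5 September 2006.
  Office Delay Adjustment: +839 days → 22 December 2008.
Terminal disclaimer: SV-85133 expires on the earlier of 16 July 2007 and 22 December 2008.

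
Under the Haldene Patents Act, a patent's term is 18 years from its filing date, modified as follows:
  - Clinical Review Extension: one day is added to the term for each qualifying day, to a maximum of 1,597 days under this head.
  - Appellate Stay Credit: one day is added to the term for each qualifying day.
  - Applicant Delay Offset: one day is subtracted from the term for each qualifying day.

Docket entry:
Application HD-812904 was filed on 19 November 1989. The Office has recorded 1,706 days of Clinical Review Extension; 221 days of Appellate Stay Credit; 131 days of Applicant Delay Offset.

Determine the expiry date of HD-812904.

Base term: filing date + 18 years → 19 November 2007.
Clinical Review Extension: 1706 days claimed exceeds the 1597-day cap, so +1597 days → 3 April 2012.
Appellate Stay Credit: +221 days → 10 November 2012.
Applicant Delay Offset: −131 days → 2 July 2012.

2012-07-02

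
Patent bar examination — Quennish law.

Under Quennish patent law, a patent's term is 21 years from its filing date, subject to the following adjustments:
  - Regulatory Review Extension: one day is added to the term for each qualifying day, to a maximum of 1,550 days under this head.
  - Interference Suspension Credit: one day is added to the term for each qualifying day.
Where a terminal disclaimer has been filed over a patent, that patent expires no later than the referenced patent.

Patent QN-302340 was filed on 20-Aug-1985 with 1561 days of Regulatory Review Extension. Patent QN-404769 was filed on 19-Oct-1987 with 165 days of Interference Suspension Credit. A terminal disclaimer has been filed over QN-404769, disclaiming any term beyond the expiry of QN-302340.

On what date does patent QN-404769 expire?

Natural term of QN-404769:
  Base: filing + 21 years → 19 October 2008.
  Interference Suspension Credit: +165 days → 2 April 2009.
Expiry of referenced patent QN-302340:
  Base: filing + 21 years → 20 August 2006.
  Regulatory Review Extension: 1561 days claimed exceeds the 1550-day cap, so +1550 days → 17 November 2010.
Terminal disclaimer: QN-404769 expires on the earlier of 2 April 2009 and 17 November 2010.

2009-04-02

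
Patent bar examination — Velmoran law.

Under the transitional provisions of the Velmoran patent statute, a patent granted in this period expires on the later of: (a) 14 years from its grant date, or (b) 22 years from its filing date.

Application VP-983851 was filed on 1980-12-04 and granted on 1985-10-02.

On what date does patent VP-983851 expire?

(a) grant + 14 years → 2 October 1999.
(b) filing + 22 years → 4 December 2002.
Later of the two: 4 December 2002.

December 4, 2002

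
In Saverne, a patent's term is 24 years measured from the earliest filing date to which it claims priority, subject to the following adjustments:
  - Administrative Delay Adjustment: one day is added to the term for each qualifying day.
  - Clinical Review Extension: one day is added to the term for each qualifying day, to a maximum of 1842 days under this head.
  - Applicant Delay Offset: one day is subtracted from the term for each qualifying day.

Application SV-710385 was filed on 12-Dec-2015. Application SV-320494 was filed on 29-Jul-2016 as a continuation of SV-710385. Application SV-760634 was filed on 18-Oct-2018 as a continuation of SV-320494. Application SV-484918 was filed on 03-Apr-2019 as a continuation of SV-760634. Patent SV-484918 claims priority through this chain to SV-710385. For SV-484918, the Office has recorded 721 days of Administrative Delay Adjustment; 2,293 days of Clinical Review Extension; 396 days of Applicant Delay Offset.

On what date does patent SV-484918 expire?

Earliest priority filing: 12 December 2015.
Base term: 12 December 2015 + 24 years → 12 December 2039.
Administrative Delay Adjustment: +721 days → 2 December 2041.
Clinical Review Extension: 2293 days claimed exceeds the 1842-day cap, so +1842 days → 18 December 2046.
Applicant Delay Offset: −396 days → 17 November 2045.

November 17, 2045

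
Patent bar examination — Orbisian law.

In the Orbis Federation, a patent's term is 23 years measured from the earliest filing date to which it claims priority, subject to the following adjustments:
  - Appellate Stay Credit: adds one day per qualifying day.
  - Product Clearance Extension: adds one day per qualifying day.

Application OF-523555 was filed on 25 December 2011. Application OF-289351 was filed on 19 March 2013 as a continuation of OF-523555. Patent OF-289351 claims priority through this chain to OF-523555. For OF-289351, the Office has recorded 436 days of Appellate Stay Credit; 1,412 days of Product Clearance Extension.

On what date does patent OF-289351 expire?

January 16, 2040

Earliest priority filing: 25 December 2011.
Base term: 25 December 2011 + 23 years → 25 December 2034.
Appellate Stay Credit: +436 days → 5 March 2036.
Product Clearance Extension: +1412 days → 16 January 2040.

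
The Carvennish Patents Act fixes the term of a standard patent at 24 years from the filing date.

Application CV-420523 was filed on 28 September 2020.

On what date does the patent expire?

Filing date + 24 years → 28 September 2044.

2044-09-28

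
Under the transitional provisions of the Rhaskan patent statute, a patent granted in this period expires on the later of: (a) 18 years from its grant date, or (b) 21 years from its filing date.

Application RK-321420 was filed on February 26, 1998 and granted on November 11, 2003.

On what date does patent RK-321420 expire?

(a) grant + 18 years → 11 November 2021.
(b) filing + 21 years → 26 February 2019.
Later of the two: 11 November 2021.

2021-11-11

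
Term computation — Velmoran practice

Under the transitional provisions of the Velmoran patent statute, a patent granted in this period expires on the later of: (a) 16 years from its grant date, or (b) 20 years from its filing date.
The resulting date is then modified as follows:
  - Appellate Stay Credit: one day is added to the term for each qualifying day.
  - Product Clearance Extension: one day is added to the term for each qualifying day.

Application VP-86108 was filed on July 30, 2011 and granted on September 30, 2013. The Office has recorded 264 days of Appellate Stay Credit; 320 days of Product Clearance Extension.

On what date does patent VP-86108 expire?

March 5, 2033

(a) grant + 16 years → 30 September 2029.
(b) filing + 20 years → 30 July 2031.
Later of the two: 30 July 2031.
Appellate Stay Credit: +264 days → 19 April 2032.
Product Clearance Extension: +320 days → 5 March 2033.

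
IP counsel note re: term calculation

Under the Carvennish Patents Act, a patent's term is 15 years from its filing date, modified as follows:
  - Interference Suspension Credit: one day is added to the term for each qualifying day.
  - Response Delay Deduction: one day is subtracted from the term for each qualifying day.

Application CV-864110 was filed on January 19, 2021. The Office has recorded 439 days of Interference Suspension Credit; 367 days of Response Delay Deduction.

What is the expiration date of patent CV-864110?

Base term: filing date + 15 years → 19 January 2036.
Interference Suspension Credit: +439 days → 2 April 2037.
Response Delay Deduction: −367 days → 31 March 2036.

March 31, 2036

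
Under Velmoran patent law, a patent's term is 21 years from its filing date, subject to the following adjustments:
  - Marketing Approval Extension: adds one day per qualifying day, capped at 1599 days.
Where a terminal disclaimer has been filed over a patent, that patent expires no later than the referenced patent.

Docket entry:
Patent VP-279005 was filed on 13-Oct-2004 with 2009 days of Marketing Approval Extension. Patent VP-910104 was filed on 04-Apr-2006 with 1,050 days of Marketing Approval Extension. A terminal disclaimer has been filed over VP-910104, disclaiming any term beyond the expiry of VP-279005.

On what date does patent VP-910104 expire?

2030-02-17

Natural term of VP-910104:
  Base: filing + 21 years → 4 April 2027.
  Marketing Approval Extension: 1050 days (within the 1599-day cap) → +1050 days → 17 February 2030.
Expiry of referenced patent VP-279005:
  Base: filing + 21 years → 13 October 2025.
  Marketing Approval Extension: 2009 days claimed exceeds the 1599-day cap, so +1599 days → 28 February 2030.
Terminal disclaimer: VP-910104 expires on the earlier of 17 February 2030 and 28 February 2030.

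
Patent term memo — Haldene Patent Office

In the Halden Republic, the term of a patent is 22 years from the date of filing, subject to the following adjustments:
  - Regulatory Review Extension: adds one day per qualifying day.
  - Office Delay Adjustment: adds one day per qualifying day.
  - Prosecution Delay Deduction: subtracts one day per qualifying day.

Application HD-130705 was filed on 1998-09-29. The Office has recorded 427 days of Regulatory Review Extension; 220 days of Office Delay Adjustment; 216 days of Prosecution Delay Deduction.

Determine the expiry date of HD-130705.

2021-12-04

Base term: filing date + 22 years → 29 September 2020.
Regulatory Review Extension: +427 days → 30 November 2021.
Office Delay Adjustment: +220 days → 8 July 2022.
Prosecution Delay Deduction: −216 days → 4 December 2021.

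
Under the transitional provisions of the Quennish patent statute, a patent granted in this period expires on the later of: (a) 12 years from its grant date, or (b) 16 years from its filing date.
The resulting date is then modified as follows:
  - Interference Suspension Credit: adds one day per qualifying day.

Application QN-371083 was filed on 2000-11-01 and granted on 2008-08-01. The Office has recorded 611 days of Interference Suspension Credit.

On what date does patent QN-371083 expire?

2022-04-04

(a) grant + 12 years → 1 August 2020.
(b) filing + 16 years → 1 November 2016.
Later of the two: 1 August 2020.
Interference Suspension Credit: +611 days → 4 April 2022.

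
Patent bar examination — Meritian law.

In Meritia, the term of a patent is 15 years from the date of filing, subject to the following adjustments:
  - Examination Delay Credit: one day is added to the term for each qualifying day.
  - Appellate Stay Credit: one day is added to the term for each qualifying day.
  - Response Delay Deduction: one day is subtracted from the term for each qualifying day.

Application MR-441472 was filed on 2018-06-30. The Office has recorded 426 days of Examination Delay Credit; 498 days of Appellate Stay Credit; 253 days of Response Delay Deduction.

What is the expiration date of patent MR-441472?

2035-05-02

Base term: filing date + 15 years → 30 June 2033.
Examination Delay Credit: +426 days → 30 August 2034.
Appellate Stay Credit: +498 days → 10 January 2036.
Response Delay Deduction: −253 days → 2 May 2035.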